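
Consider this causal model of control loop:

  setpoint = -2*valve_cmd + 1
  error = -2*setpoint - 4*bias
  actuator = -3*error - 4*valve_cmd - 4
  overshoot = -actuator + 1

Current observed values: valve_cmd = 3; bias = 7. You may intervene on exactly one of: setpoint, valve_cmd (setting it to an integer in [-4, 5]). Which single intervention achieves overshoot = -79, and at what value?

Intervening on setpoint: with other inputs at their observed values, overshoot = -6*setpoint - 67. Solving for -79 gives setpoint = 2, within [-4, 5].
Intervening on valve_cmd: overshoot = 16*valve_cmd - 85. Reaching -79 requires valve_cmd = 3/8, not an integer.

set setpoint = 2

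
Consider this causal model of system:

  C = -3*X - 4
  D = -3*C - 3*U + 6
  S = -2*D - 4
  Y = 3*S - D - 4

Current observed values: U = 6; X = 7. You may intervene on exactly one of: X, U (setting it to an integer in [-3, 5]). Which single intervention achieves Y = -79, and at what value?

Intervening on X: with other inputs at their observed values, Y = -63*X - 16. Solving for -79 gives X = 1, within [-3, 5].
Intervening on U: Y = 21*U - 583. Reaching -79 requires U = 24, outside [-3, 5].

set X = 1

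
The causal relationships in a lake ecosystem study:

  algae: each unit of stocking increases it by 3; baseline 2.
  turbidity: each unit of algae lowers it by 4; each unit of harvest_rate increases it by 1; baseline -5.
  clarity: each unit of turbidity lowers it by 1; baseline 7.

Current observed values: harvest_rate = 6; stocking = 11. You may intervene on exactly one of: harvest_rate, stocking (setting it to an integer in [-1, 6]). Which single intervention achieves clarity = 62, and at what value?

set stocking = 4

Intervening on harvest_rate: clarity = -harvest_rate + 152. Reaching 62 requires harvest_rate = 90, outside [-1, 6].
Intervening on stocking: with other inputs at their observed values, clarity = 12*stocking + 14. Solving for 62 gives stocking = 4, within [-1, 6].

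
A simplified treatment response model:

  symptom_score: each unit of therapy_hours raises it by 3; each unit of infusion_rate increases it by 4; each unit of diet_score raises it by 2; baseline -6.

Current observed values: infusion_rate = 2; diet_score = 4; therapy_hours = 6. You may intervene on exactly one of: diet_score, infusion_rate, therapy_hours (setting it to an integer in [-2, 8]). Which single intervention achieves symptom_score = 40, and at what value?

set infusion_rate = 5

Intervening on diet_score: symptom_score = 2*diet_score + 20. Reaching 40 requires diet_score = 10, outside [-2, 8].
Intervening on infusion_rate: with other inputs at their observed values, symptom_score = 4*infusion_rate + 20. Solving for 40 gives infusion_rate = 5, within [-2, 8].
Intervening on therapy_hours: symptom_score = 3*therapy_hours + 10. Reaching 40 requires therapy_hours = 10, outside [-2, 8].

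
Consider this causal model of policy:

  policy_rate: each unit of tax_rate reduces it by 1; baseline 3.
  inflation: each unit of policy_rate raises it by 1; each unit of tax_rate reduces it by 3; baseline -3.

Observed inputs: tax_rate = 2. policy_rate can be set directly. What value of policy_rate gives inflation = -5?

Intervening on policy_rate fixes its value directly, overriding its dependence on tax_rate.
Substituting into the inflation equation gives inflation = policy_rate - 9.
Solve policy_rate - 9 = -5: policy_rate = (-5 + 9) / 1 = 4.

policy_rate = 4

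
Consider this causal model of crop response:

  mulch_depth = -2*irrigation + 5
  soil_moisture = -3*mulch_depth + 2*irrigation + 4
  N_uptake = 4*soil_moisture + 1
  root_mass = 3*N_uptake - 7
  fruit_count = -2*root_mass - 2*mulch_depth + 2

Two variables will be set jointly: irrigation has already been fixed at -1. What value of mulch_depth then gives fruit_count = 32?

mulch_depth = 1

With irrigation held at -1:
Intervening on mulch_depth fixes its value directly, overriding its dependence on irrigation.
Substituting into the soil_moisture equation gives soil_moisture = -3*mulch_depth + 2.
So N_uptake = -12*mulch_depth + 9.
root_mass becomes -36*mulch_depth + 20.
So fruit_count = 70*mulch_depth - 38.
Solve 70*mulch_depth - 38 = 32: mulch_depth = (32 + 38) / 70 = 1.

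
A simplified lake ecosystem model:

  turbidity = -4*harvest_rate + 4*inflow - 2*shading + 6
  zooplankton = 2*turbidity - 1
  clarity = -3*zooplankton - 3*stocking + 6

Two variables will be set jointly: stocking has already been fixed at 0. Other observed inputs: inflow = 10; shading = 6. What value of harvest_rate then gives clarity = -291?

With stocking held at 0:
Substituting into the turbidity equation gives turbidity = -4*harvest_rate + 34.
This gives zooplankton = -8*harvest_rate + 67.
Substituting into the clarity equation gives clarity = 24*harvest_rate - 195.
Solve 24*harvest_rate - 195 = -291: harvest_rate = (-291 + 195) / 24 = -4.

harvest_rate = -4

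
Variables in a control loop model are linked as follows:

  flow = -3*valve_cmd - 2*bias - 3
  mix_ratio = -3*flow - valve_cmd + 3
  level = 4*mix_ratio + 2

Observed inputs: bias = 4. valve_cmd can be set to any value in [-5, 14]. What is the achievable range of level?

Substituting into the flow equation gives flow = -3*valve_cmd - 11.
Substituting into the mix_ratio equation gives mix_ratio = 8*valve_cmd + 36.
Substituting into the level equation gives level = 32*valve_cmd + 146.
Linear in valve_cmd, so extremes are at the endpoints: valve_cmd = -5 gives level = -14; valve_cmd = 14 gives level = 594.

-14 to 594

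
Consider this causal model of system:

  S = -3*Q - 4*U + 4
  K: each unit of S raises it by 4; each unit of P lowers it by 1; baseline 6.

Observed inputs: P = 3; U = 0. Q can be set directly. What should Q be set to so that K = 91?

Q = -6

Substituting into the S equation gives S = -3*Q + 4.
Substituting into the K equation gives K = -12*Q + 19.
Solve -12*Q + 19 = 91: Q = (91 - 19) / -12 = -6.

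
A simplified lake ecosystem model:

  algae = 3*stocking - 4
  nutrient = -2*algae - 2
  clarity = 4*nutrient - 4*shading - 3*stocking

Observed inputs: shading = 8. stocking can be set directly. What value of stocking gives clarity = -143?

Substituting into the nutrient equation gives nutrient = -6*stocking + 6.
Substituting into the clarity equation gives clarity = -27*stocking - 8.
Solve -27*stocking - 8 = -143: stocking = (-143 + 8) / -27 = 5.

stocking = 5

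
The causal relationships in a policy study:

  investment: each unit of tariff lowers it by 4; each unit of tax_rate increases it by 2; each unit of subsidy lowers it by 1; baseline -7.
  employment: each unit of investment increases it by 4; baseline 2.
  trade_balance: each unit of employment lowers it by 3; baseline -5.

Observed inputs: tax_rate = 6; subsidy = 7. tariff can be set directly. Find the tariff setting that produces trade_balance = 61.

tariff = 1

Substituting into the investment equation gives investment = -4*tariff - 2.
Substituting into the employment equation gives employment = -16*tariff - 6.
So trade_balance = 48*tariff + 13.
Solve 48*tariff + 13 = 61: tariff = (61 - 13) / 48 = 1.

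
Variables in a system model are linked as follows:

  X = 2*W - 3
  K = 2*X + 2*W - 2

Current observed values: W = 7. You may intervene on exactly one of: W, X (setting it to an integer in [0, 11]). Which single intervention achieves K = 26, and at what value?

Intervening on W: K = 6*W - 8. Reaching 26 requires W = 17/3, not an integer.
Intervening on X: with other inputs at their observed values, K = 2*X + 12. Solving for 26 gives X = 7, within [0, 11].

set X = 7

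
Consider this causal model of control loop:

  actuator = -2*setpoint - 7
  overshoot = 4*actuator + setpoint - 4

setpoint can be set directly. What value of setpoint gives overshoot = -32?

Substituting into the overshoot equation gives overshoot = -7*setpoint - 32.
Solve -7*setpoint - 32 = -32: setpoint = (-32 + 32) / -7 = 0.

setpoint = 0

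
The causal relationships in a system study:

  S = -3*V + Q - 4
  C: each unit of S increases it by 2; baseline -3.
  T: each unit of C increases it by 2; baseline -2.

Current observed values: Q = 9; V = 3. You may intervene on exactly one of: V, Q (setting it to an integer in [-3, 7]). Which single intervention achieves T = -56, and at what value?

Intervening on V: T = -12*V + 12. Reaching -56 requires V = 17/3, not an integer.
Intervening on Q: with other inputs at their observed values, T = 4*Q - 60. Solving for -56 gives Q = 1, within [-3, 7].

set Q = 1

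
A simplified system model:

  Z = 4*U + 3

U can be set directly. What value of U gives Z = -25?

Solve 4*U + 3 = -25: U = (-25 - 3) / 4 = -7.

U = -7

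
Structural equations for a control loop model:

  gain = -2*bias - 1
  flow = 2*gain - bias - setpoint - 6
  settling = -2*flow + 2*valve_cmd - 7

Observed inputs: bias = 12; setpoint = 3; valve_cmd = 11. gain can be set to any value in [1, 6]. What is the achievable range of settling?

33 to 53

Intervening on gain fixes its value directly, overriding its dependence on bias.
Substituting into the flow equation gives flow = 2*gain - 21.
Substituting into the settling equation gives settling = -4*gain + 57.
Linear in gain, so extremes are at the endpoints: gain = 1 gives settling = 53; gain = 6 gives settling = 33.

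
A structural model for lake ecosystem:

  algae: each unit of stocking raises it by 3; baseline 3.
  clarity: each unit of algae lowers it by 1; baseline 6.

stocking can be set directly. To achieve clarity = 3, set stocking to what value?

Substituting into the clarity equation gives clarity = -3*stocking + 3.
Solve -3*stocking + 3 = 3: stocking = (3 - 3) / -3 = 0.

stocking = 0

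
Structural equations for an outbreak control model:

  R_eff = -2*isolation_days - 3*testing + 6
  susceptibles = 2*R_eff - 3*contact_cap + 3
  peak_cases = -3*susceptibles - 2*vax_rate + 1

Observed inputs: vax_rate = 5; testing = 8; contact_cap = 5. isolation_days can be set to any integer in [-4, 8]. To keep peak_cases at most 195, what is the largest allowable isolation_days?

isolation_days = 5

Substituting into the R_eff equation gives R_eff = -2*isolation_days - 18.
Substituting into the susceptibles equation gives susceptibles = -4*isolation_days - 48.
peak_cases becomes 12*isolation_days + 135.
Require 12*isolation_days + 135 ≤ 195, so isolation_days ≤ 5.
The largest integer in [-4, 8] satisfying this is 5.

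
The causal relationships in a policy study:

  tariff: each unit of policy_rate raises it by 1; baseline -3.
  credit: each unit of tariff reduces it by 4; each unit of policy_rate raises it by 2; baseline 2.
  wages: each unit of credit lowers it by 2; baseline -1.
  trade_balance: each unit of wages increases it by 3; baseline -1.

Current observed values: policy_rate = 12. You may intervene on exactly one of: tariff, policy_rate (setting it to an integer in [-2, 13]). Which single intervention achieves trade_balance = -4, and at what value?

set policy_rate = 7

Intervening on tariff: trade_balance = 24*tariff - 160. Reaching -4 requires tariff = 13/2, not an integer.
Intervening on policy_rate: with other inputs at their observed values, trade_balance = 12*policy_rate - 88. Solving for -4 gives policy_rate = 7, within [-2, 13].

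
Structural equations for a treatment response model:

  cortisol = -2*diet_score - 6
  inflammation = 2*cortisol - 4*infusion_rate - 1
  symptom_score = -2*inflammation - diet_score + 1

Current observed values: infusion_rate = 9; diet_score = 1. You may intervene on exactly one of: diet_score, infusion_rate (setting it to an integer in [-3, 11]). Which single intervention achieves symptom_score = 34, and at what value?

Intervening on diet_score: symptom_score = 7*diet_score + 99. Reaching 34 requires diet_score = -65/7, not an integer.
Intervening on infusion_rate: with other inputs at their observed values, symptom_score = 8*infusion_rate + 34. Solving for 34 gives infusion_rate = 0, within [-3, 11].

set infusion_rate = 0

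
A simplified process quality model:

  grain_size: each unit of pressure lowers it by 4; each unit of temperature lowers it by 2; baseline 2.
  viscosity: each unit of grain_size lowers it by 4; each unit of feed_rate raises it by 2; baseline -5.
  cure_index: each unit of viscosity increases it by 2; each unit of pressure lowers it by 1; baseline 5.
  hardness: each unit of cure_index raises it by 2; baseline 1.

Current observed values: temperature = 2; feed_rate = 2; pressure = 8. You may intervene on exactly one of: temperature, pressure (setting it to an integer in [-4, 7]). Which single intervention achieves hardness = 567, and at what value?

set temperature = 3

Intervening on temperature: with other inputs at their observed values, hardness = 32*temperature + 471. Solving for 567 gives temperature = 3, within [-4, 7].
Intervening on pressure: hardness = 62*pressure + 39. Reaching 567 requires pressure = 264/31, not an integer.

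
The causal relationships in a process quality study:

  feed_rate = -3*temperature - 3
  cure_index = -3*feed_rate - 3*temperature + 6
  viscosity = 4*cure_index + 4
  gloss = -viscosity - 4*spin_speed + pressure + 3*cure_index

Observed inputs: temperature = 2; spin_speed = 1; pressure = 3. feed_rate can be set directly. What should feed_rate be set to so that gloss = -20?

Intervening on feed_rate fixes its value directly, overriding its dependence on temperature.
Substituting into the cure_index equation gives cure_index = -3*feed_rate.
This gives viscosity = -12*feed_rate + 4.
Substituting into the gloss equation gives gloss = 3*feed_rate - 5.
Solve 3*feed_rate - 5 = -20: feed_rate = (-20 + 5) / 3 = -5.

feed_rate = -5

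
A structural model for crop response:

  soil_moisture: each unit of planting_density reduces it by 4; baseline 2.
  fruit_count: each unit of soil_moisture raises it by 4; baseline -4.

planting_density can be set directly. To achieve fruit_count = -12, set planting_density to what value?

planting_density = 1

Substituting into the fruit_count equation gives fruit_count = -16*planting_density + 4.
Solve -16*planting_density + 4 = -12: planting_density = (-12 - 4) / -16 = 1.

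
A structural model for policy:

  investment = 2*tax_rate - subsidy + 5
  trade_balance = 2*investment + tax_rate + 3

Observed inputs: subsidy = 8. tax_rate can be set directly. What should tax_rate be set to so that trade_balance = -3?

Substituting into the investment equation gives investment = 2*tax_rate - 3.
So trade_balance = 5*tax_rate - 3.
Solve 5*tax_rate - 3 = -3: tax_rate = (-3 + 3) / 5 = 0.

tax_rate = 0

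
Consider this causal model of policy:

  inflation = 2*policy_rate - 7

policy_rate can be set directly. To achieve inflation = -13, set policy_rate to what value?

Solve 2*policy_rate - 7 = -13: policy_rate = (-13 + 7) / 2 = -3.

policy_rate = -3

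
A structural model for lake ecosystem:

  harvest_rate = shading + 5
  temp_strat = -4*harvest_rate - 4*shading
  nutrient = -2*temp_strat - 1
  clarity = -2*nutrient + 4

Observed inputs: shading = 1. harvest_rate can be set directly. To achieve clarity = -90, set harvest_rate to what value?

harvest_rate = 5

Intervening on harvest_rate fixes its value directly, overriding its dependence on shading.
Substituting into the temp_strat equation gives temp_strat = -4*harvest_rate - 4.
Substituting into the nutrient equation gives nutrient = 8*harvest_rate + 7.
So clarity = -16*harvest_rate - 10.
Solve -16*harvest_rate - 10 = -90: harvest_rate = (-90 + 10) / -16 = 5.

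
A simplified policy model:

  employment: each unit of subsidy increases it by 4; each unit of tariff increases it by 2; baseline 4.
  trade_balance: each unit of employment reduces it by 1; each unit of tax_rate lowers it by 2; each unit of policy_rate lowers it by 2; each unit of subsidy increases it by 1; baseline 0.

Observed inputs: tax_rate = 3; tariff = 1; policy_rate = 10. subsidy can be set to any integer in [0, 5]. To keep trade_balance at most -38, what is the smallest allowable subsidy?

Substituting into the employment equation gives employment = 4*subsidy + 6.
Substituting into the trade_balance equation gives trade_balance = -3*subsidy - 32.
Require -3*subsidy - 32 ≤ -38, so subsidy ≥ 2.
The smallest integer in [0, 5] satisfying this is 2.

subsidy = 2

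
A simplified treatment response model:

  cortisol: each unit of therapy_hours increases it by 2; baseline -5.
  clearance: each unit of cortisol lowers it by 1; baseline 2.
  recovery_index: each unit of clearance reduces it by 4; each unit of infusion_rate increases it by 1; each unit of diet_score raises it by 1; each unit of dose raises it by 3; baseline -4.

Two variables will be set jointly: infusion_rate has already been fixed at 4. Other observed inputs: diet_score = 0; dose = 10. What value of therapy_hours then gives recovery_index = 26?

therapy_hours = 3

With infusion_rate held at 4:
Substituting into the clearance equation gives clearance = -2*therapy_hours + 7.
Substituting into the recovery_index equation gives recovery_index = 8*therapy_hours + 2.
Solve 8*therapy_hours + 2 = 26: therapy_hours = (26 - 2) / 8 = 3.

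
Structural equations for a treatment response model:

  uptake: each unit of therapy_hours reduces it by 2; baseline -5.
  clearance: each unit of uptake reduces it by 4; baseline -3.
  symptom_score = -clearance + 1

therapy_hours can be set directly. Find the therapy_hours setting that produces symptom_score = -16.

Substituting into the clearance equation gives clearance = 8*therapy_hours + 17.
So symptom_score = -8*therapy_hours - 16.
Solve -8*therapy_hours - 16 = -16: therapy_hours = (-16 + 16) / -8 = 0.

therapy_hours = 0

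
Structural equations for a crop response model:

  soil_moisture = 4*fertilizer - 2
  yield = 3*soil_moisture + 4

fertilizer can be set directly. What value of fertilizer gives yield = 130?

Substituting into the yield equation gives yield = 12*fertilizer - 2.
Solve 12*fertilizer - 2 = 130: fertilizer = (130 + 2) / 12 = 11.

fertilizer = 11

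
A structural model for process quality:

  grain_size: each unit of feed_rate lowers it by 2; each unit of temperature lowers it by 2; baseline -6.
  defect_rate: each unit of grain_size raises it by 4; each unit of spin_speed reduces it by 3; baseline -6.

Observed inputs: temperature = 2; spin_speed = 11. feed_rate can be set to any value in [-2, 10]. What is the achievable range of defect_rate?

Substituting into the grain_size equation gives grain_size = -2*feed_rate - 10.
Substituting into the defect_rate equation gives defect_rate = -8*feed_rate - 79.
Linear in feed_rate, so extremes are at the endpoints: feed_rate = -2 gives defect_rate = -63; feed_rate = 10 gives defect_rate = -159.

-159 to -63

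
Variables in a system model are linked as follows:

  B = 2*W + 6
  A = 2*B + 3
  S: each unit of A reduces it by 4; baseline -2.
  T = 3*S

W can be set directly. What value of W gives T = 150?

Substituting into the A equation gives A = 4*W + 15.
Substituting into the S equation gives S = -16*W - 62.
Substituting into the T equation gives T = -48*W - 186.
Solve -48*W - 186 = 150: W = (150 + 186) / -48 = -7.

W = -7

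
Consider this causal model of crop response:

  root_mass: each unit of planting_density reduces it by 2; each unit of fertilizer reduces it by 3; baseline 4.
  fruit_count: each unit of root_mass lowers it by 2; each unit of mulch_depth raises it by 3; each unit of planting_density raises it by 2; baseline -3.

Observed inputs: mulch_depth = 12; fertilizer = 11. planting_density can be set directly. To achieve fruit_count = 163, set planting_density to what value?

Substituting into the root_mass equation gives root_mass = -2*planting_density - 29.
This gives fruit_count = 6*planting_density + 91.
Solve 6*planting_density + 91 = 163: planting_density = (163 - 91) / 6 = 12.

planting_density = 12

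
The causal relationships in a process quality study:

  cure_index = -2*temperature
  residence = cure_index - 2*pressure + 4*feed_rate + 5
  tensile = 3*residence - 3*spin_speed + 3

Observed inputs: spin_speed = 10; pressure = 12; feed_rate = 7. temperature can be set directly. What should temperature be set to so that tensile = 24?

Substituting into the residence equation gives residence = -2*temperature + 9.
Substituting into the tensile equation gives tensile = -6*temperature.
Solve -6*temperature = 24: temperature = 24 / -6 = -4.

temperature = -4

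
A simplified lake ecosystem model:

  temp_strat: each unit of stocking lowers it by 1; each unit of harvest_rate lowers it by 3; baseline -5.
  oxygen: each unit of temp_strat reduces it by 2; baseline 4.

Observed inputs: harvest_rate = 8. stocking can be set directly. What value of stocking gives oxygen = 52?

stocking = -5

Substituting into the temp_strat equation gives temp_strat = -stocking - 29.
So oxygen = 2*stocking + 62.
Solve 2*stocking + 62 = 52: stocking = (52 - 62) / 2 = -5.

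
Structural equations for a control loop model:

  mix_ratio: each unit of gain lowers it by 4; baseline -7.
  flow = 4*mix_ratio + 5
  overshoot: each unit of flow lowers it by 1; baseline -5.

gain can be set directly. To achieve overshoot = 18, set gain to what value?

Substituting into the flow equation gives flow = -16*gain - 23.
Substituting into the overshoot equation gives overshoot = 16*gain + 18.
Solve 16*gain + 18 = 18: gain = (18 - 18) / 16 = 0.

gain = 0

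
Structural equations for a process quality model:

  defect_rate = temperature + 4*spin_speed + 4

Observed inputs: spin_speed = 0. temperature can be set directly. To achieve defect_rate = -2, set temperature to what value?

temperature = -6

Substituting into the defect_rate equation gives defect_rate = temperature + 4.
Solve temperature + 4 = -2: temperature = (-2 - 4) / 1 = -6.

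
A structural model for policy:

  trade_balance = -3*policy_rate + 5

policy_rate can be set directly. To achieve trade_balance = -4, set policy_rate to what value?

Solve -3*policy_rate + 5 = -4: policy_rate = (-4 - 5) / -3 = 3.

policy_rate = 3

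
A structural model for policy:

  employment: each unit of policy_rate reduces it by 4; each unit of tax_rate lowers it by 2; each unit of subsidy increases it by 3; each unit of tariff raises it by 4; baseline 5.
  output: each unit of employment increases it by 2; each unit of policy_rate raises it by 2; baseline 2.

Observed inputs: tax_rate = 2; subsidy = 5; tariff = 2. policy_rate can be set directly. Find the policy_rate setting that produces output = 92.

Substituting into the employment equation gives employment = -4*policy_rate + 24.
Substituting into the output equation gives output = -6*policy_rate + 50.
Solve -6*policy_rate + 50 = 92: policy_rate = (92 - 50) / -6 = -7.

policy_rate = -7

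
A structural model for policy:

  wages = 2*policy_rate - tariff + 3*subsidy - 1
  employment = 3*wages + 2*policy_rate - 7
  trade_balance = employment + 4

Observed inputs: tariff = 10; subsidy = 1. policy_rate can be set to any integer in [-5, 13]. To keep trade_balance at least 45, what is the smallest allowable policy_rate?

Substituting into the wages equation gives wages = 2*policy_rate - 8.
So employment = 8*policy_rate - 31.
Substituting into the trade_balance equation gives trade_balance = 8*policy_rate - 27.
Require 8*policy_rate - 27 ≥ 45, so policy_rate ≥ 9.
The smallest integer in [-5, 13] satisfying this is 9.

policy_rate = 9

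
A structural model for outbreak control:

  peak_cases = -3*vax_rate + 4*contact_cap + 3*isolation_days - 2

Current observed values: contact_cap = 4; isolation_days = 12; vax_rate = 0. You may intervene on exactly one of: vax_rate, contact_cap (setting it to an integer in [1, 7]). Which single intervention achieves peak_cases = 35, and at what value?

Intervening on vax_rate: with other inputs at their observed values, peak_cases = -3*vax_rate + 50. Solving for 35 gives vax_rate = 5, within [1, 7].
Intervening on contact_cap: peak_cases = 4*contact_cap + 34. Reaching 35 requires contact_cap = 1/4, not an integer.

set vax_rate = 5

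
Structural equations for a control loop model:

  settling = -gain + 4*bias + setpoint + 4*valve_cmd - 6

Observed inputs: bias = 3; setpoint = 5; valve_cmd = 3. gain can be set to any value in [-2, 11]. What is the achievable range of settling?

12 to 25

Substituting into the settling equation gives settling = -gain + 23.
Linear in gain, so extremes are at the endpoints: gain = -2 gives settling = 25; gain = 11 gives settling = 12.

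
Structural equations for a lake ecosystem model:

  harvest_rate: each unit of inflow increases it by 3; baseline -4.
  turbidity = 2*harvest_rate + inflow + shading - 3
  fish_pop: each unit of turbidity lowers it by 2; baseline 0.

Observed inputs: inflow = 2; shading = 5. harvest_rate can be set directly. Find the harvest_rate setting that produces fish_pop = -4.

harvest_rate = -1

Intervening on harvest_rate fixes its value directly, overriding its dependence on inflow.
Substituting into the turbidity equation gives turbidity = 2*harvest_rate + 4.
This gives fish_pop = -4*harvest_rate - 8.
Solve -4*harvest_rate - 8 = -4: harvest_rate = (-4 + 8) / -4 = -1.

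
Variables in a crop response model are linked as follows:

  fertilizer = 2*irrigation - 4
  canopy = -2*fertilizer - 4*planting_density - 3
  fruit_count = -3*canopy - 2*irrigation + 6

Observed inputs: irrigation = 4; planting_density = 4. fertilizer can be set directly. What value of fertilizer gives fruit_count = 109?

Intervening on fertilizer fixes its value directly, overriding its dependence on irrigation.
Substituting into the canopy equation gives canopy = -2*fertilizer - 19.
This gives fruit_count = 6*fertilizer + 55.
Solve 6*fertilizer + 55 = 109: fertilizer = (109 - 55) / 6 = 9.

fertilizer = 9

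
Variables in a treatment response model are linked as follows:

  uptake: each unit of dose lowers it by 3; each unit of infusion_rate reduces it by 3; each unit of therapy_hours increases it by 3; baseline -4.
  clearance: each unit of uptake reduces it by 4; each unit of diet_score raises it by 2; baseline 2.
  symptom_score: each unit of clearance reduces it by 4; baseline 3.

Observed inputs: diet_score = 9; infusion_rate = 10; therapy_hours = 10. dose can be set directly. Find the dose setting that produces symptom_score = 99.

Substituting into the uptake equation gives uptake = -3*dose - 4.
This gives clearance = 12*dose + 36.
Substituting into the symptom_score equation gives symptom_score = -48*dose - 141.
Solve -48*dose - 141 = 99: dose = (99 + 141) / -48 = -5.

dose = -5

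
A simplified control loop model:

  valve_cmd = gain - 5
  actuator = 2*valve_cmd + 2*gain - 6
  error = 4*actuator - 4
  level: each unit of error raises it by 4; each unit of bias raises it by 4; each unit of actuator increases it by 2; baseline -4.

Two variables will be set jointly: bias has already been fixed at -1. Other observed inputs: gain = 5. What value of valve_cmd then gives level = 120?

valve_cmd = 2

With bias held at -1:
Intervening on valve_cmd fixes its value directly, overriding its dependence on gain.
Substituting into the actuator equation gives actuator = 2*valve_cmd + 4.
This gives error = 8*valve_cmd + 12.
Substituting into the level equation gives level = 36*valve_cmd + 48.
Solve 36*valve_cmd + 48 = 120: valve_cmd = (120 - 48) / 36 = 2.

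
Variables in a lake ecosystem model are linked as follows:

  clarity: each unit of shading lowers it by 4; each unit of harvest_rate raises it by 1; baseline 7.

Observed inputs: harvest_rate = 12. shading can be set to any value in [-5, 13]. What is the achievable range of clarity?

Substituting into the clarity equation gives clarity = -4*shading + 19.
Linear in shading, so extremes are at the endpoints: shading = -5 gives clarity = 39; shading = 13 gives clarity = -33.

-33 to 39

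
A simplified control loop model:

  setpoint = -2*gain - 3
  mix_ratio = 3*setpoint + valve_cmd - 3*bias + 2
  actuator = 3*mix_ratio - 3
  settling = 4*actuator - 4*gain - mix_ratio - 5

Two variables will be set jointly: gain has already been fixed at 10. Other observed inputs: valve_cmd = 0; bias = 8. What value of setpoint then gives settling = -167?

With gain held at 10:
Intervening on setpoint fixes its value directly, overriding its dependence on gain.
Substituting into the mix_ratio equation gives mix_ratio = 3*setpoint - 22.
So actuator = 9*setpoint - 69.
Substituting into the settling equation gives settling = 33*setpoint - 299.
Solve 33*setpoint - 299 = -167: setpoint = (-167 + 299) / 33 = 4.

setpoint = 4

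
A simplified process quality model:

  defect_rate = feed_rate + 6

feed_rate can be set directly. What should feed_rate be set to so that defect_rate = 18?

feed_rate = 12

Solve feed_rate + 6 = 18: feed_rate = (18 - 6) / 1 = 12.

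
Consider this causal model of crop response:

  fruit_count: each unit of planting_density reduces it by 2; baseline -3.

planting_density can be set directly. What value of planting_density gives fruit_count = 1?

Solve -2*planting_density - 3 = 1: planting_density = (1 + 3) / -2 = -2.

planting_density = -2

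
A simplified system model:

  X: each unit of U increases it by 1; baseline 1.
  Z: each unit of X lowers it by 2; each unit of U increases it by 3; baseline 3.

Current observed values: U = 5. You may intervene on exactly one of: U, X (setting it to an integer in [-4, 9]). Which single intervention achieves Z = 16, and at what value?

set X = 1

Intervening on U: Z = U + 1. Reaching 16 requires U = 15, outside [-4, 9].
Intervening on X: with other inputs at their observed values, Z = -2*X + 18. Solving for 16 gives X = 1, within [-4, 9].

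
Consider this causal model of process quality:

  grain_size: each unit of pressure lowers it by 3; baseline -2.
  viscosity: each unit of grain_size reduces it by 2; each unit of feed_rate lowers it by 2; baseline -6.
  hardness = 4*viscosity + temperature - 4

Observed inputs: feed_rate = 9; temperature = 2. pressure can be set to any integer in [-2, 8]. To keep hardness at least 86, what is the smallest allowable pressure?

pressure = 7

Substituting into the viscosity equation gives viscosity = 6*pressure - 20.
Substituting into the hardness equation gives hardness = 24*pressure - 82.
Require 24*pressure - 82 ≥ 86, so pressure ≥ 7.
The smallest integer in [-2, 8] satisfying this is 7.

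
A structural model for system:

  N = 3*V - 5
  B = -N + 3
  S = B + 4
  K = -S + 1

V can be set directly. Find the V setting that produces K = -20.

Substituting into the B equation gives B = -3*V + 8.
So S = -3*V + 12.
Substituting into the K equation gives K = 3*V - 11.
Solve 3*V - 11 = -20: V = (-20 + 11) / 3 = -3.

V = -3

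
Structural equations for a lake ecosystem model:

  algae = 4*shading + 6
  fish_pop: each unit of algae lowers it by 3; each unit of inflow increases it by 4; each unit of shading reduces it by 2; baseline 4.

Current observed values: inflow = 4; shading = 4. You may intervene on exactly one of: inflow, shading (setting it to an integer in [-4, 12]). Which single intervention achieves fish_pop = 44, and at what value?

set shading = -3

Intervening on inflow: fish_pop = 4*inflow - 70. Reaching 44 requires inflow = 57/2, not an integer.
Intervening on shading: with other inputs at their observed values, fish_pop = -14*shading + 2. Solving for 44 gives shading = -3, within [-4, 12].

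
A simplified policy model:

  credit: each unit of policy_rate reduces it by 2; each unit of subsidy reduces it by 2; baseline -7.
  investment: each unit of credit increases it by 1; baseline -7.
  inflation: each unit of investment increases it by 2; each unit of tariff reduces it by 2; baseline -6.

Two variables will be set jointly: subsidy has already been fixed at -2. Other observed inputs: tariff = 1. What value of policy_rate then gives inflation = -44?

policy_rate = 4

With subsidy held at -2:
Substituting into the credit equation gives credit = -2*policy_rate - 3.
So investment = -2*policy_rate - 10.
Substituting into the inflation equation gives inflation = -4*policy_rate - 28.
Solve -4*policy_rate - 28 = -44: policy_rate = (-44 + 28) / -4 = 4.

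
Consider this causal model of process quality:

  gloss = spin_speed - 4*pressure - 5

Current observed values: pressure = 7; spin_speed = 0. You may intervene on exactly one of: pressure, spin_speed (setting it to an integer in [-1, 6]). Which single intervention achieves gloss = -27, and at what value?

Intervening on pressure: gloss = -4*pressure - 5. Reaching -27 requires pressure = 11/2, not an integer.
Intervening on spin_speed: with other inputs at their observed values, gloss = spin_speed - 33. Solving for -27 gives spin_speed = 6, within [-1, 6].

set spin_speed = 6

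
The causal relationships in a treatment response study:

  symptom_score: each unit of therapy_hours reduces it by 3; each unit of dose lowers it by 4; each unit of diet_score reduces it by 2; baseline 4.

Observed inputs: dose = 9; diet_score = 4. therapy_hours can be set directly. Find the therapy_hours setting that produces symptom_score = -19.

Substituting into the symptom_score equation gives symptom_score = -3*therapy_hours - 40.
Solve -3*therapy_hours - 40 = -19: therapy_hours = (-19 + 40) / -3 = -7.

therapy_hours = -7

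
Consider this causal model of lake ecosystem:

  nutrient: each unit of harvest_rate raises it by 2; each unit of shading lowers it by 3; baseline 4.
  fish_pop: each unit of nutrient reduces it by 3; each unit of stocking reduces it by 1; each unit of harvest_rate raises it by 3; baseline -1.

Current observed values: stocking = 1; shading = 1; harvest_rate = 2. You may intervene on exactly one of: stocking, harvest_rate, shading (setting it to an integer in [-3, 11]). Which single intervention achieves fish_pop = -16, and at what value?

set stocking = 6

Intervening on stocking: with other inputs at their observed values, fish_pop = -stocking - 10. Solving for -16 gives stocking = 6, within [-3, 11].
Intervening on harvest_rate: fish_pop = -3*harvest_rate - 5. Reaching -16 requires harvest_rate = 11/3, not an integer.
Intervening on shading: fish_pop = 9*shading - 20. Reaching -16 requires shading = 4/9, not an integer.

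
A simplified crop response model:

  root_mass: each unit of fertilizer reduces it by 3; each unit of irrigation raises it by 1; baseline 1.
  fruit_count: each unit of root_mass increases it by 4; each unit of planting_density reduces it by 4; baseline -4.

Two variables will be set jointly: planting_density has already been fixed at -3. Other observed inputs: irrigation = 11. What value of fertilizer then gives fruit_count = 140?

fertilizer = -7

With planting_density held at -3:
Substituting into the root_mass equation gives root_mass = -3*fertilizer + 12.
Substituting into the fruit_count equation gives fruit_count = -12*fertilizer + 56.
Solve -12*fertilizer + 56 = 140: fertilizer = (140 - 56) / -12 = -7.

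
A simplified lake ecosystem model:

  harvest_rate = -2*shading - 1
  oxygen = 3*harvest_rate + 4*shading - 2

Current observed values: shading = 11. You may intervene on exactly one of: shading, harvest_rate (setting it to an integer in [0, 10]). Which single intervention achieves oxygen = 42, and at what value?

Intervening on shading: oxygen = -2*shading - 5. Reaching 42 requires shading = -47/2, not an integer.
Intervening on harvest_rate: with other inputs at their observed values, oxygen = 3*harvest_rate + 42. Solving for 42 gives harvest_rate = 0, within [0, 10].

set harvest_rate = 0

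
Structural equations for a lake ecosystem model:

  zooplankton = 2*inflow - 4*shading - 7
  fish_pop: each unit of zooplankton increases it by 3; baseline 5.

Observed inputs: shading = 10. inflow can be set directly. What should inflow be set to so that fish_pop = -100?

inflow = 6

Substituting into the zooplankton equation gives zooplankton = 2*inflow - 47.
Substituting into the fish_pop equation gives fish_pop = 6*inflow - 136.
Solve 6*inflow - 136 = -100: inflow = (-100 + 136) / 6 = 6.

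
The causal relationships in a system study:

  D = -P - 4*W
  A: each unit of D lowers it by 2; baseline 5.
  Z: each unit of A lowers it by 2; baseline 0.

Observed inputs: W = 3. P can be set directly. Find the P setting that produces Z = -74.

P = 4

Substituting into the D equation gives D = -P - 12.
Substituting into the A equation gives A = 2*P + 29.
This gives Z = -4*P - 58.
Solve -4*P - 58 = -74: P = (-74 + 58) / -4 = 4.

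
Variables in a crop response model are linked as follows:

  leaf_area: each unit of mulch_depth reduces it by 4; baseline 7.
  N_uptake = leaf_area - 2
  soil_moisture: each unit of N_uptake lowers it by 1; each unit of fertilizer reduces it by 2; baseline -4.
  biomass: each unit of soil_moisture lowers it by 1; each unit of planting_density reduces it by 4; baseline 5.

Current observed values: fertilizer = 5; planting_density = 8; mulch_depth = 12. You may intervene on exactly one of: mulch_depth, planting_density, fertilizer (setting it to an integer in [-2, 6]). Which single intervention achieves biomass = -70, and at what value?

set fertilizer = -2

Intervening on mulch_depth: biomass = -4*mulch_depth - 8. Reaching -70 requires mulch_depth = 31/2, not an integer.
Intervening on planting_density: biomass = -4*planting_density - 24. Reaching -70 requires planting_density = 23/2, not an integer.
Intervening on fertilizer: with other inputs at their observed values, biomass = 2*fertilizer - 66. Solving for -70 gives fertilizer = -2, within [-2, 6].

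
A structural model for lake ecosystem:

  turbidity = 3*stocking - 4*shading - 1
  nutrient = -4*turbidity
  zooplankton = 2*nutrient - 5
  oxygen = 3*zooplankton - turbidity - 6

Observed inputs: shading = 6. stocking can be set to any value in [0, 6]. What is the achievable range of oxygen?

Substituting into the turbidity equation gives turbidity = 3*stocking - 25.
Substituting into the nutrient equation gives nutrient = -12*stocking + 100.
So zooplankton = -24*stocking + 195.
Substituting into the oxygen equation gives oxygen = -75*stocking + 604.
Linear in stocking, so extremes are at the endpoints: stocking = 0 gives oxygen = 604; stocking = 6 gives oxygen = 154.

154 to 604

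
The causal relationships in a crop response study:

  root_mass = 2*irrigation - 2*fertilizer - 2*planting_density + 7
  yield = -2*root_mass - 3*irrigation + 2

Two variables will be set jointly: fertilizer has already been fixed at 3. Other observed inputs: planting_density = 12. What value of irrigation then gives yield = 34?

With fertilizer held at 3:
Substituting into the root_mass equation gives root_mass = 2*irrigation - 23.
yield becomes -7*irrigation + 48.
Solve -7*irrigation + 48 = 34: irrigation = (34 - 48) / -7 = 2.

irrigation = 2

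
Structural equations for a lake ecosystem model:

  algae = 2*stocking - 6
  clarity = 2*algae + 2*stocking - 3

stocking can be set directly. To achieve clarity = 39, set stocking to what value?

Substituting into the clarity equation gives clarity = 6*stocking - 15.
Solve 6*stocking - 15 = 39: stocking = (39 + 15) / 6 = 9.

stocking = 9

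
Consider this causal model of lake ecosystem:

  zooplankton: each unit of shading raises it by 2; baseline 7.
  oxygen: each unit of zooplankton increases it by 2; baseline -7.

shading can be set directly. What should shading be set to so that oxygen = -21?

Substituting into the oxygen equation gives oxygen = 4*shading + 7.
Solve 4*shading + 7 = -21: shading = (-21 - 7) / 4 = -7.

shading = -7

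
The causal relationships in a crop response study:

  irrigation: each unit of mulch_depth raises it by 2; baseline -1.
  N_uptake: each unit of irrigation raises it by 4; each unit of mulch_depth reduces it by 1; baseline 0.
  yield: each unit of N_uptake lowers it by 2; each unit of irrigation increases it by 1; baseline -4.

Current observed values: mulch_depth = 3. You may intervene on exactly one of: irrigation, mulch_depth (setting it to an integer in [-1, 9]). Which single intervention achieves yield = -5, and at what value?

Intervening on irrigation: with other inputs at their observed values, yield = -7*irrigation + 2. Solving for -5 gives irrigation = 1, within [-1, 9].
Intervening on mulch_depth: yield = -12*mulch_depth + 3. Reaching -5 requires mulch_depth = 2/3, not an integer.

set irrigation = 1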